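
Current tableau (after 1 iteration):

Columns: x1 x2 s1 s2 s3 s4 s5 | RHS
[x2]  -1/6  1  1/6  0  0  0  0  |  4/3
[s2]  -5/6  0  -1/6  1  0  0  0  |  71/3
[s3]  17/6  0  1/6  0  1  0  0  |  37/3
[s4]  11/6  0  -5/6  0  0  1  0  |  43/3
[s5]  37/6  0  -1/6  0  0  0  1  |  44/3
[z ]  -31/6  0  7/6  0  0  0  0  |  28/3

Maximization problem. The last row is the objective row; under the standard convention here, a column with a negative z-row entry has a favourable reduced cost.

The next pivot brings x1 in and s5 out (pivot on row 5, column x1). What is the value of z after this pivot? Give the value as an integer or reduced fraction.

800/37

Minimum ratio for x1: (44/3)/(37/6) = 88/37.
z changes by −(z-row coeff of x1)·ratio = −(-31/6)·(88/37) = 1364/111.
New z = 28/3 + (1364/111) = 800/37.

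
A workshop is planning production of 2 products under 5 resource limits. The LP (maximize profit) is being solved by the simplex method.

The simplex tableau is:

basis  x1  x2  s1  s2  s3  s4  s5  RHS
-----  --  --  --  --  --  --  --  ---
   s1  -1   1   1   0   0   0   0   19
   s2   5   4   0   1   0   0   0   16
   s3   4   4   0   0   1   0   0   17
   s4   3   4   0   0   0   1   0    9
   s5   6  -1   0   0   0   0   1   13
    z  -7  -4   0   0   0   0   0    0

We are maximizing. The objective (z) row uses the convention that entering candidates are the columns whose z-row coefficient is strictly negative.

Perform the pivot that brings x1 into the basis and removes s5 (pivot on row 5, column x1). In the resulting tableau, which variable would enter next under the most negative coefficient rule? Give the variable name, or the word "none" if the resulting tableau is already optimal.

x2

Pivot element 6. New z-row = old z-row − (-7)·(row 5/6).
Updated z-row coefficients: x1: 0, x2: -31/6, s1: 0, s2: 0, s3: 0, s4: 0, s5: 7/6.
The most negative is -31/6 in column x2, so x2 would enter next.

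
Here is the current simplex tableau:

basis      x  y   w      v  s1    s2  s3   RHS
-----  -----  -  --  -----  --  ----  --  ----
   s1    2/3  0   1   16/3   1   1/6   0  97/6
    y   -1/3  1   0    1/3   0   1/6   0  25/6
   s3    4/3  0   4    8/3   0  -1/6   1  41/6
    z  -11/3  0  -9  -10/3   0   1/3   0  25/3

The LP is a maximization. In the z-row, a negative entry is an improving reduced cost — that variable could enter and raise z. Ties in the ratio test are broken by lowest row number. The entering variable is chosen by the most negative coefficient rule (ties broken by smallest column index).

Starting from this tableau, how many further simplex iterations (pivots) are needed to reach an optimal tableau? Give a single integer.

pivot: w in, s3 out → z = 569/24
pivot: x in, w out → z = 217/8
pivot: s2 in, y out → z = 33
No improving column remains; optimal.

3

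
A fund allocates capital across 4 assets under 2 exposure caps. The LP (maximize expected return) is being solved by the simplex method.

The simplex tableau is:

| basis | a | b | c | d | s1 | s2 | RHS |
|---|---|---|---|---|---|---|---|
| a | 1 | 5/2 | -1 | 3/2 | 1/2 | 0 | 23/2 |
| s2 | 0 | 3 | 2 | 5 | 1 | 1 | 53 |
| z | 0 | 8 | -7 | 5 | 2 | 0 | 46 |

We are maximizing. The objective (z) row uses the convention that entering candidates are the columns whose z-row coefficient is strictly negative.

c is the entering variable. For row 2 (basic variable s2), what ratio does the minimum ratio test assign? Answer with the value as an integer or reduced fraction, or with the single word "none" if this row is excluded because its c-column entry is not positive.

53/2

Ratio = RHS / (c entry) = 53 / 2 = 53/2.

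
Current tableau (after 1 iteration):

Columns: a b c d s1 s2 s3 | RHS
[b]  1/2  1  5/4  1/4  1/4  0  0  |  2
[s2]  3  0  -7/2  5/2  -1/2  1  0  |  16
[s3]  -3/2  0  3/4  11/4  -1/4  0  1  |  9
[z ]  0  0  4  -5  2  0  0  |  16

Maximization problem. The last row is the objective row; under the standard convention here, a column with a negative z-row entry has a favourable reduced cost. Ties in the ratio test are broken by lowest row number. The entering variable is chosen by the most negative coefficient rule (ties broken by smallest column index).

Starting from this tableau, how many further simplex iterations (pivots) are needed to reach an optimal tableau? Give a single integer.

2

pivot: d in, s3 out → z = 356/11
pivot: a in, s2 out → z = 149/4
No improving column remains; optimal.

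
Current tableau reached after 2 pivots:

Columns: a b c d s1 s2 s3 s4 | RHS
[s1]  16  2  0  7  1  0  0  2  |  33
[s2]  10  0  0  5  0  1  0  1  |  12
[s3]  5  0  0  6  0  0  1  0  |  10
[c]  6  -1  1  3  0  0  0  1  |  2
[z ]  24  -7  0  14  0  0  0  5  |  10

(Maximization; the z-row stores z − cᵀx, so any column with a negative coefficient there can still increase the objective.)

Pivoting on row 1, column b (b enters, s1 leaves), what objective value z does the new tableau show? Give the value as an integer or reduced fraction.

Minimum ratio for b: 33/2 = 33/2.
z changes by −(z-row coeff of b)·ratio = −(-7)·(33/2) = 231/2.
New z = 10 + (231/2) = 251/2.

251/2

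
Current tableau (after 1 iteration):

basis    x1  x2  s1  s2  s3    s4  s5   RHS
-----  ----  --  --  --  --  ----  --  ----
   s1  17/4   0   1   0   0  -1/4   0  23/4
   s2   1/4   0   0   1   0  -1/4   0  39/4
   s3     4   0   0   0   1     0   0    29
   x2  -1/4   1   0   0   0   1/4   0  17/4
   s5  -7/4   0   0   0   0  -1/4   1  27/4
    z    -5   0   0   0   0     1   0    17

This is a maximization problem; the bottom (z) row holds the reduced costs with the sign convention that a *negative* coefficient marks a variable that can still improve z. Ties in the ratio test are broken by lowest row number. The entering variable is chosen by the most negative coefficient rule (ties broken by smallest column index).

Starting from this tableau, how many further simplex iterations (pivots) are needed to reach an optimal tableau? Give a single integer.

1

pivot: x1 in, s1 out → z = 404/17
No improving column remains; optimal.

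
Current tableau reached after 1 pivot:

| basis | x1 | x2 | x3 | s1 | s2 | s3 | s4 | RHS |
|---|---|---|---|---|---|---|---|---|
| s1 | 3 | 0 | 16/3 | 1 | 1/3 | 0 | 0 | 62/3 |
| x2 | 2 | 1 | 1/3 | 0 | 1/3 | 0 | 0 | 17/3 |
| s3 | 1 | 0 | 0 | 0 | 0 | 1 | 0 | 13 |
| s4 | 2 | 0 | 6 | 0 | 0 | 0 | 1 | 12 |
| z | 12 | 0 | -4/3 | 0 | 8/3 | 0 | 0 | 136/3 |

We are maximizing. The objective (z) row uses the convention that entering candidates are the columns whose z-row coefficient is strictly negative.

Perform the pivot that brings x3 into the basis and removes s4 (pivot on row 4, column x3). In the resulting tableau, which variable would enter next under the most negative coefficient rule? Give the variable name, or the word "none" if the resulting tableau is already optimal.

none

Pivot element 6. New z-row = old z-row − (-4/3)·(row 4/6).
Updated z-row coefficients: x1: 112/9, x2: 0, x3: 0, s1: 0, s2: 8/3, s3: 0, s4: 2/9.
No coefficient is strictly negative; the tableau after this pivot is optimal.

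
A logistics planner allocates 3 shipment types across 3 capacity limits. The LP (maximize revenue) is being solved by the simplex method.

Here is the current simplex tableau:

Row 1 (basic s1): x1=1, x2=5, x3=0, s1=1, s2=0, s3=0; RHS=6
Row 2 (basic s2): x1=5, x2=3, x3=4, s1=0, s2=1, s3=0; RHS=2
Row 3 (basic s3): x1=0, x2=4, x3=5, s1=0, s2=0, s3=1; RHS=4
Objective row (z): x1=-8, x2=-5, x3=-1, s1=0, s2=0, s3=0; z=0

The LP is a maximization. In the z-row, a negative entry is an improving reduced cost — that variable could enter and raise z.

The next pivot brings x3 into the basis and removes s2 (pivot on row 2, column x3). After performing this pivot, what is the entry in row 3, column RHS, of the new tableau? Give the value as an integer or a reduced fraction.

3/2

Pivot element is row 2, column x3: 4.
Normalize row 2: new (row 2, RHS) = 2/4 = 1/2.
row 3 ← row 3 − 5·(new row 2): 4 − 5·(1/2) = 3/2.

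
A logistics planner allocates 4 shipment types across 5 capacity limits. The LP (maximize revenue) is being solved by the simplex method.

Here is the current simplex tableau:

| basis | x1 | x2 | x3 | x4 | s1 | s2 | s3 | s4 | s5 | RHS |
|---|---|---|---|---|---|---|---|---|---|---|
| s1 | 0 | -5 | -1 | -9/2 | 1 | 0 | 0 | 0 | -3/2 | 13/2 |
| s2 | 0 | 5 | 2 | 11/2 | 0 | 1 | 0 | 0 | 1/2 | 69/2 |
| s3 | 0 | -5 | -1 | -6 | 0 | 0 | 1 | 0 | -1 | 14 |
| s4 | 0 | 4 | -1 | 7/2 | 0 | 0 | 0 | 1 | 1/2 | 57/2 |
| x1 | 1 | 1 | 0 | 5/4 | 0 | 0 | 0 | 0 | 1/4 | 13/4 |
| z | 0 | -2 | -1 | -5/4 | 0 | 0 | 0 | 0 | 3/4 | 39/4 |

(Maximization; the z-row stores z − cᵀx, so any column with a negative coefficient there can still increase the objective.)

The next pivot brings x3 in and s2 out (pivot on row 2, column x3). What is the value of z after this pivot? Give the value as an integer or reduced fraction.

27

Minimum ratio for x3: (69/2)/2 = 69/4.
z changes by −(z-row coeff of x3)·ratio = −(-1)·(69/4) = 69/4.
New z = 39/4 + (69/4) = 27.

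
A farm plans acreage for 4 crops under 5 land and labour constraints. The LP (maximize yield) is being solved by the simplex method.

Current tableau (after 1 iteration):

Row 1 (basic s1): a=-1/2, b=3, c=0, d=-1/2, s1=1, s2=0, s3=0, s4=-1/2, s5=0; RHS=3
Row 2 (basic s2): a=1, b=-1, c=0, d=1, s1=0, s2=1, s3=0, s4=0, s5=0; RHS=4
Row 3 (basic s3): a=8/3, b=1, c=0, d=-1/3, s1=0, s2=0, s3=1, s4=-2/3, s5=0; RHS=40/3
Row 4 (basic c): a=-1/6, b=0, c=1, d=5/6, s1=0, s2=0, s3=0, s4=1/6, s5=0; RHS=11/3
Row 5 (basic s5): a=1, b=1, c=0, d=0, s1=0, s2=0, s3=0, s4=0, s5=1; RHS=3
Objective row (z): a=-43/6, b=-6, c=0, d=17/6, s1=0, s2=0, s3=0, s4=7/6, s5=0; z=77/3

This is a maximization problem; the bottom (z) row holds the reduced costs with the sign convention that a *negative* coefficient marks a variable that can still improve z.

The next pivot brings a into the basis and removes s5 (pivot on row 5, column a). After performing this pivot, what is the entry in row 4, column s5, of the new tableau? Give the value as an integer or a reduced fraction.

1/6

Pivot element is row 5, column a: 1.
Normalize row 5: new (row 5, s5) = 1/1 = 1.
row 4 ← row 4 − (-1/6)·(new row 5): 0 − (-1/6)·1 = 1/6.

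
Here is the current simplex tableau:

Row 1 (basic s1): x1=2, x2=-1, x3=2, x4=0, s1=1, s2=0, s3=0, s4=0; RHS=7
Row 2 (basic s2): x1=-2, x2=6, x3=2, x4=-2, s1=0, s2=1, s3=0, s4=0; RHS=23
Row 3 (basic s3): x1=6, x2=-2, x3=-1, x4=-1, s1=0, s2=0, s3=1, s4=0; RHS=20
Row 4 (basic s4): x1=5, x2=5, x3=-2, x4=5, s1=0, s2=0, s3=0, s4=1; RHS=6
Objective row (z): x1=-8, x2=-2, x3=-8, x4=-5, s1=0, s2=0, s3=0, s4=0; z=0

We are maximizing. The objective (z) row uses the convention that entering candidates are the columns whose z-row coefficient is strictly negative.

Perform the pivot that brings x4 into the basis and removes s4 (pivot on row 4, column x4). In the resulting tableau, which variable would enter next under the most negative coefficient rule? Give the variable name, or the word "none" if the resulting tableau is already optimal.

Pivot element 5. New z-row = old z-row − (-5)·(row 4/5).
Updated z-row coefficients: x1: -3, x2: 3, x3: -10, x4: 0, s1: 0, s2: 0, s3: 0, s4: 1.
The most negative is -10 in column x3, so x3 would enter next.

x3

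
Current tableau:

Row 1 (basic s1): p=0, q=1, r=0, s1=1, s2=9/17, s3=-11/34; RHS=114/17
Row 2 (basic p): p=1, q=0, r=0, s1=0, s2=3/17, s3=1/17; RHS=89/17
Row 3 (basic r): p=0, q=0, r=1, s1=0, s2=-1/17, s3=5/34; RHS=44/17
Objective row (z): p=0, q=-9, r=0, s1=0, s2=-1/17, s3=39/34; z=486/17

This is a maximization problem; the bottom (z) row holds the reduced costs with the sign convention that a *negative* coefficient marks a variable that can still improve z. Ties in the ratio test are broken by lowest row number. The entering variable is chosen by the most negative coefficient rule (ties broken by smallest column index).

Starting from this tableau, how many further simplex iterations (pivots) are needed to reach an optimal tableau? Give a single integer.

2

pivot: q in, s1 out → z = 1512/17
pivot: s3 in, r out → z = 120
No improving column remains; optimal.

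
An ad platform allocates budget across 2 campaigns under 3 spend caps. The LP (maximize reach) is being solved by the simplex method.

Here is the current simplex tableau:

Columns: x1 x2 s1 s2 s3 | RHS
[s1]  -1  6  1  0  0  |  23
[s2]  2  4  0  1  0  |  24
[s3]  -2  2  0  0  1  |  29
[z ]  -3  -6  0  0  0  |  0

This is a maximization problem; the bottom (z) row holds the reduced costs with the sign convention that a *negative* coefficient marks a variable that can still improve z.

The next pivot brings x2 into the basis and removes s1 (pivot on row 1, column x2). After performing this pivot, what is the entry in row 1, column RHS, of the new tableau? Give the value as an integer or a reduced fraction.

23/6

Pivot element is row 1, column x2: 6.
Normalize row 1: new (row 1, RHS) = 23/6 = 23/6.
Row 1 is the pivot row, so the entry is 23/6.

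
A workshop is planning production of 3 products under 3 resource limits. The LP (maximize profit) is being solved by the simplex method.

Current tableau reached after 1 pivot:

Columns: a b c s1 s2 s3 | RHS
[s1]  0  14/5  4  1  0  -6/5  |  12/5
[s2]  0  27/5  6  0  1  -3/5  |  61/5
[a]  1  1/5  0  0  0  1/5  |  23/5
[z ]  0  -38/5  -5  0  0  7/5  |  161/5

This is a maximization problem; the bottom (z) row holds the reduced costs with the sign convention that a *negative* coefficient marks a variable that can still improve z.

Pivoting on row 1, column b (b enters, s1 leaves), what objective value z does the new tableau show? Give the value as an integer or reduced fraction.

271/7

Minimum ratio for b: (12/5)/(14/5) = 6/7.
z changes by −(z-row coeff of b)·ratio = −(-38/5)·(6/7) = 228/35.
New z = 161/5 + (228/35) = 271/7.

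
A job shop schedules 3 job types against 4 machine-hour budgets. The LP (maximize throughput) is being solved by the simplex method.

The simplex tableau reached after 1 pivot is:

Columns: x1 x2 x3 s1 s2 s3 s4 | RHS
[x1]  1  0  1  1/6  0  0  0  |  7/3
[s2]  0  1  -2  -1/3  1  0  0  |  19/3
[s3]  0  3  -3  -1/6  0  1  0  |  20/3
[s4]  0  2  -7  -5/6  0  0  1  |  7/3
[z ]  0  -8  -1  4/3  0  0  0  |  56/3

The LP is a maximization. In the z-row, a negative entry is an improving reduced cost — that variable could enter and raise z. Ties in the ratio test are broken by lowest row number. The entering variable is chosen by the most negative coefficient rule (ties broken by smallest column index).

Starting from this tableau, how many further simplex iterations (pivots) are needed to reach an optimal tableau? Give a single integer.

3

pivot: x2 in, s4 out → z = 28
pivot: x3 in, s3 out → z = 1811/45
pivot: s4 in, x1 out → z = 517/9
No improving column remains; optimal.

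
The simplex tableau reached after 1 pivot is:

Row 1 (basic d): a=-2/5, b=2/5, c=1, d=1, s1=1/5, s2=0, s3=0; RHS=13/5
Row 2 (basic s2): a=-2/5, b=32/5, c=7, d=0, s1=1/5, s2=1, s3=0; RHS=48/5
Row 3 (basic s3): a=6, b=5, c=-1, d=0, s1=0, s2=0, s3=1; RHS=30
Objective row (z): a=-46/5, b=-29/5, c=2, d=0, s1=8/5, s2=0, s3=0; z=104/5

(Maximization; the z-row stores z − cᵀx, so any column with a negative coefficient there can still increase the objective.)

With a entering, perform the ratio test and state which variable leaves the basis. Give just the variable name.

s3

Ratios: row 1 (d): entry -2/5 ≤ 0, skip; row 2 (s2): entry -2/5 ≤ 0, skip; row 3 (s3): 30/6 = 5.
Minimum ratio 5 is in the s3 row, so s3 leaves.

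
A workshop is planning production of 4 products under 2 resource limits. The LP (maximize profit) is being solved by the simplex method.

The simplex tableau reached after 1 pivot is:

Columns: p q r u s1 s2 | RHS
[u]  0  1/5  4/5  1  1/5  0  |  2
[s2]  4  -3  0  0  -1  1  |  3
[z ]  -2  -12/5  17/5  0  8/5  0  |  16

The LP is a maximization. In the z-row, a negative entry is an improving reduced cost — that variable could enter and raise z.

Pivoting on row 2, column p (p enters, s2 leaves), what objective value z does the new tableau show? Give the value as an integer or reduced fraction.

Minimum ratio for p: 3/4 = 3/4.
z changes by −(z-row coeff of p)·ratio = −(-2)·(3/4) = 3/2.
New z = 16 + (3/2) = 35/2.

35/2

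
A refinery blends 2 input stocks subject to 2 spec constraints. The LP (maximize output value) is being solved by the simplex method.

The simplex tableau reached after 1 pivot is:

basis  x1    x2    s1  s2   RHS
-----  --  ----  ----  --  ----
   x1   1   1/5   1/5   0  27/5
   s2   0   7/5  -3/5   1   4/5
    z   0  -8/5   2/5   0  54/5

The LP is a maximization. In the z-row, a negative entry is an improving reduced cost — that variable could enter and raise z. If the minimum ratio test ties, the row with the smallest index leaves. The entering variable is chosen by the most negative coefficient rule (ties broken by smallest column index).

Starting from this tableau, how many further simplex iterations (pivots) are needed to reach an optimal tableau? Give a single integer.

2

pivot: x2 in, s2 out → z = 82/7
pivot: s1 in, x1 out → z = 17
No improving column remains; optimal.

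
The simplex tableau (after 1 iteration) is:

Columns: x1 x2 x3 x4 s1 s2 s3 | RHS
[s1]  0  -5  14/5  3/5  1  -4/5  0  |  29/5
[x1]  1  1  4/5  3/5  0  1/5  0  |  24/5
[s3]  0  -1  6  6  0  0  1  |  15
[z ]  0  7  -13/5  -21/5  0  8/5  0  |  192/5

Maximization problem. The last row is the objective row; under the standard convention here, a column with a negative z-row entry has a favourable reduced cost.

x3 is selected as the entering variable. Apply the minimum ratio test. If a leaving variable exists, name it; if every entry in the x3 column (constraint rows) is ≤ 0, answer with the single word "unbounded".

Ratios: row 1 (s1): (29/5)/(14/5) = 29/14; row 2 (x1): (24/5)/(4/5) = 6; row 3 (s3): 15/6 = 5/2.
Minimum ratio is in the s1 row, so s1 leaves.

s1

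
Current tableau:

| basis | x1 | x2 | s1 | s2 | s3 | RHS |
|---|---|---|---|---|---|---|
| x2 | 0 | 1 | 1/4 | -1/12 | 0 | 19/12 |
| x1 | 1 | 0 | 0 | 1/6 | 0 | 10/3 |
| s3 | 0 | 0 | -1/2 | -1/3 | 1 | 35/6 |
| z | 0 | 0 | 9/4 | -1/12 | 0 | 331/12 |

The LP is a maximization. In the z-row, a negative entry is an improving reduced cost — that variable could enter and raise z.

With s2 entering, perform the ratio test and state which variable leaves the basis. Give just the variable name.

Ratios: row 1 (x2): entry -1/12 ≤ 0, skip; row 2 (x1): (10/3)/(1/6) = 20; row 3 (s3): entry -1/3 ≤ 0, skip.
Minimum ratio 20 is in the x1 row, so x1 leaves.

x1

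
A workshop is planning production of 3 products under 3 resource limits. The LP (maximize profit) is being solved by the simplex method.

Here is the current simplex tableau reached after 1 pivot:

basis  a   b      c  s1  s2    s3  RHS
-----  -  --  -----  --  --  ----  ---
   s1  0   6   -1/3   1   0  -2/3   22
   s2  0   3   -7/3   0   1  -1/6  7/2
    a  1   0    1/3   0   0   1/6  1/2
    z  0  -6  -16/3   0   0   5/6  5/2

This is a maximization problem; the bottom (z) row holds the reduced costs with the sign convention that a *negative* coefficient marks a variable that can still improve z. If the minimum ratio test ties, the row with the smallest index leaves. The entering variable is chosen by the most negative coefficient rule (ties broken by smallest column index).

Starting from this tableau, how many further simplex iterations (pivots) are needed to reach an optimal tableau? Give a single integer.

2

pivot: b in, s2 out → z = 19/2
pivot: c in, a out → z = 49/2
No improving column remains; optimal.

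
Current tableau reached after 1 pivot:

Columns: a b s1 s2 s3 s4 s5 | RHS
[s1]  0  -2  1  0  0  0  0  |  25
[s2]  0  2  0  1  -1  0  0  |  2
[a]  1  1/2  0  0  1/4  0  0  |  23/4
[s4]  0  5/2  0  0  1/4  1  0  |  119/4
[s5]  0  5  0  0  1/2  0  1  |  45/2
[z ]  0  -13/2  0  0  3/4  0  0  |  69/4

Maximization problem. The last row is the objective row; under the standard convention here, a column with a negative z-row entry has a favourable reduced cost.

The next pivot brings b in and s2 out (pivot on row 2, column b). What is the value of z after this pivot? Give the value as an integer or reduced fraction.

95/4

Minimum ratio for b: 2/2 = 1.
z changes by −(z-row coeff of b)·ratio = −(-13/2)·1 = 13/2.
New z = 69/4 + (13/2) = 95/4.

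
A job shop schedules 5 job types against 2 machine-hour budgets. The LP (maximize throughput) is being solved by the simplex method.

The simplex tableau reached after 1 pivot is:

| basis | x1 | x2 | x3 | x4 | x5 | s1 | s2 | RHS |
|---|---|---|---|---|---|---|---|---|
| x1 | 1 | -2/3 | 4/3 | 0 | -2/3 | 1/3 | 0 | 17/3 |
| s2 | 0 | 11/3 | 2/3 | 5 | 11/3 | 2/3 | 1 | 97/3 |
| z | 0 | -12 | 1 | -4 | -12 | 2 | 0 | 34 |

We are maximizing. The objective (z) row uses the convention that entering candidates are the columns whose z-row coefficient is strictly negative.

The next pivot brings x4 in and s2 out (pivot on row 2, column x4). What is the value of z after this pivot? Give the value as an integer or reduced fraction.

898/15

Minimum ratio for x4: (97/3)/5 = 97/15.
z changes by −(z-row coeff of x4)·ratio = −(-4)·(97/15) = 388/15.
New z = 34 + (388/15) = 898/15.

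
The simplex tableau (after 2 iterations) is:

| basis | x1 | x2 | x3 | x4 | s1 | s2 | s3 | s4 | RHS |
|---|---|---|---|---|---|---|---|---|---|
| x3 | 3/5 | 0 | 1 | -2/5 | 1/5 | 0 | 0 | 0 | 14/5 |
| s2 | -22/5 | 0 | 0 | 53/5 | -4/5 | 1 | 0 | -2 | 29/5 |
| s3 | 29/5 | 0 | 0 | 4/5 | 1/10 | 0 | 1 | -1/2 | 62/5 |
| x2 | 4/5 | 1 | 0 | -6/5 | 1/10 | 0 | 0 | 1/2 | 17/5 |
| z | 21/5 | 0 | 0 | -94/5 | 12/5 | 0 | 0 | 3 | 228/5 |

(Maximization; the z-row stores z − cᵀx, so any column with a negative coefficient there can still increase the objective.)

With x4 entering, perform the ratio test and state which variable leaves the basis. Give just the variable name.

s2

Ratios: row 1 (x3): entry -2/5 ≤ 0, skip; row 2 (s2): (29/5)/(53/5) = 29/53; row 3 (s3): (62/5)/(4/5) = 31/2; row 4 (x2): entry -6/5 ≤ 0, skip.
Minimum ratio 29/53 is in the s2 row, so s2 leaves.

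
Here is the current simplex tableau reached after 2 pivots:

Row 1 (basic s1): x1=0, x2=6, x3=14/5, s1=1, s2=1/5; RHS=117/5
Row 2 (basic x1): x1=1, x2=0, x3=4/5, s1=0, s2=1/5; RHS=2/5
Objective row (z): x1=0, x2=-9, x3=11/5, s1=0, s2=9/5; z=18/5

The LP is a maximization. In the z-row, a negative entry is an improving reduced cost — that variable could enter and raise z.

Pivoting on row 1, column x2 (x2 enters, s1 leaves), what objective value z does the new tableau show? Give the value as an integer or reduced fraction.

387/10

Minimum ratio for x2: (117/5)/6 = 39/10.
z changes by −(z-row coeff of x2)·ratio = −(-9)·(39/10) = 351/10.
New z = 18/5 + (351/10) = 387/10.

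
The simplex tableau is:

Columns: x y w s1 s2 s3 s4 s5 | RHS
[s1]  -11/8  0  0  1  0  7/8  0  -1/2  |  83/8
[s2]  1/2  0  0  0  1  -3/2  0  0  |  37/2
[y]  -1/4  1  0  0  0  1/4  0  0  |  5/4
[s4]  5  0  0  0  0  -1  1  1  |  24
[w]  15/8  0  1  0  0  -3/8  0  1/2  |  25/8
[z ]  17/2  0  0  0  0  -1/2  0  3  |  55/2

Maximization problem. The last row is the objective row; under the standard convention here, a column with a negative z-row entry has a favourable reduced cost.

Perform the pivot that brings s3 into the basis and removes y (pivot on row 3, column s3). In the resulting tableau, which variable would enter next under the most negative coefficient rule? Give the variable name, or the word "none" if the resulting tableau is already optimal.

none

Pivot element 1/4. New z-row = old z-row − (-1/2)·(row 3/(1/4)).
Updated z-row coefficients: x: 8, y: 2, w: 0, s1: 0, s2: 0, s3: 0, s4: 0, s5: 3.
No coefficient is strictly negative; the tableau after this pivot is optimal.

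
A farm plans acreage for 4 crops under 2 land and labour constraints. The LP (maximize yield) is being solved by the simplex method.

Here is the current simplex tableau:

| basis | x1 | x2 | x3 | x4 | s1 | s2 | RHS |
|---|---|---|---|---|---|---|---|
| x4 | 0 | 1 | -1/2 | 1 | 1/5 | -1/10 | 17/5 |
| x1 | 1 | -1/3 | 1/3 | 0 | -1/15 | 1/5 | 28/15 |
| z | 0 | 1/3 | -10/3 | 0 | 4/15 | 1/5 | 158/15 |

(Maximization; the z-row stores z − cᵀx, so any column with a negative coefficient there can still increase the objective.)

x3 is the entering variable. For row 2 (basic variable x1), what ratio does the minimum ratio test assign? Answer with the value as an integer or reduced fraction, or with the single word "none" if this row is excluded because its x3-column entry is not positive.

28/5

Ratio = RHS / (x3 entry) = (28/15) / (1/3) = 28/5.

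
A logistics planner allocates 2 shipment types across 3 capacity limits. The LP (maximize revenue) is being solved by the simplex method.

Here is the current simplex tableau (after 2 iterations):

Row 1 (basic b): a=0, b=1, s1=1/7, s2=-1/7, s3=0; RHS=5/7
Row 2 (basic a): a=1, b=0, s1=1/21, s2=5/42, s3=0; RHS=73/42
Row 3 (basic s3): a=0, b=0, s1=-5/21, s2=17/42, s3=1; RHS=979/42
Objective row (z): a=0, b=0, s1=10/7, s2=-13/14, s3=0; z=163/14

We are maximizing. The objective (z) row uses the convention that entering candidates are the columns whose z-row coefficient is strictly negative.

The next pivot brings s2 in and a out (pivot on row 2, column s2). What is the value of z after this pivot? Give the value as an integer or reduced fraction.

126/5

Minimum ratio for s2: (73/42)/(5/42) = 73/5.
z changes by −(z-row coeff of s2)·ratio = −(-13/14)·(73/5) = 949/70.
New z = 163/14 + (949/70) = 126/5.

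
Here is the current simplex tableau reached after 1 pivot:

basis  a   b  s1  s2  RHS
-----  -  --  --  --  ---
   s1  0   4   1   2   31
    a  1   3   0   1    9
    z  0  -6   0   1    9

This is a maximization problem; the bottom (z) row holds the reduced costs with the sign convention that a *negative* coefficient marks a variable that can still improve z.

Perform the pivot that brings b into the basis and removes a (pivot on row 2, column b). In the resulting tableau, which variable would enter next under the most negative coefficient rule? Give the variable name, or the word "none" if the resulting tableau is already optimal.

none

Pivot element 3. New z-row = old z-row − (-6)·(row 2/3).
Updated z-row coefficients: a: 2, b: 0, s1: 0, s2: 3.
No coefficient is strictly negative; the tableau after this pivot is optimal.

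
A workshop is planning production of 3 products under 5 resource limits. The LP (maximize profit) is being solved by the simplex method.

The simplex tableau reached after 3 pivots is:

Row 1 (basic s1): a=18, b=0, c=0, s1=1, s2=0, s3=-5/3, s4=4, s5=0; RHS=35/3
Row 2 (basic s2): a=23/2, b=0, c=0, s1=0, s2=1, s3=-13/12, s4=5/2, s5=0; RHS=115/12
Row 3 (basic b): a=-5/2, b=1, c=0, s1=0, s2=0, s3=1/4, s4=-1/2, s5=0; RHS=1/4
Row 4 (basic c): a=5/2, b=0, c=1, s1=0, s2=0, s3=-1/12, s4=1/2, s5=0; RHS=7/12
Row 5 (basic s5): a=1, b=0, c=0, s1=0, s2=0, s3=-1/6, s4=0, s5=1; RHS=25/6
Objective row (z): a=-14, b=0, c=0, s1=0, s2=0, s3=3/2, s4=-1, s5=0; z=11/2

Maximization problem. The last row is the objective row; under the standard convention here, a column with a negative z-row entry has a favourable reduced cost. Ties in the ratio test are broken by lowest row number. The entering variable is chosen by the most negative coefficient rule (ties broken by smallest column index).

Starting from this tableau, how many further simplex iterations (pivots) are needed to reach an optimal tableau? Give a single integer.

pivot: a in, c out → z = 263/30
No improving column remains; optimal.

1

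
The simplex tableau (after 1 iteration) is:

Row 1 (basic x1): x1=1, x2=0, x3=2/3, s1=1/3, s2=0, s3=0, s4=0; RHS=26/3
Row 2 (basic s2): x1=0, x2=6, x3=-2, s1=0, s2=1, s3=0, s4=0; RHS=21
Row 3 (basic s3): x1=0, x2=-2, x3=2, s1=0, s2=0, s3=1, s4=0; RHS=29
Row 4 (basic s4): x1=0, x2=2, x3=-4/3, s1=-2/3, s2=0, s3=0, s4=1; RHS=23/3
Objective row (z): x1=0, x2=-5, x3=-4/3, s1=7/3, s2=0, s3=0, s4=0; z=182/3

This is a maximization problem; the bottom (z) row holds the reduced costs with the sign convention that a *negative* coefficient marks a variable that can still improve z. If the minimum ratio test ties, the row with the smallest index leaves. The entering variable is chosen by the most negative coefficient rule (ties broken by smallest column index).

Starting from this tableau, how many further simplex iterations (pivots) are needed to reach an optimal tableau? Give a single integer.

pivot: x2 in, s2 out → z = 469/6
pivot: x3 in, x1 out → z = 703/6
No improving column remains; optimal.

2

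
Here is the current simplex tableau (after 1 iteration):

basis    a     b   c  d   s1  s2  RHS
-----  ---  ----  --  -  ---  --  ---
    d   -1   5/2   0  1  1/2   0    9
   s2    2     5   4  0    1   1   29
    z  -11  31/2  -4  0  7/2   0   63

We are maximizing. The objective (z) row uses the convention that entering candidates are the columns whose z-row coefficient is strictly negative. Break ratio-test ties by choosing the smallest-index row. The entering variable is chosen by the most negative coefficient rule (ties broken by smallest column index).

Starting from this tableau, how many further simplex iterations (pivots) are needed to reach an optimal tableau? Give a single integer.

1

pivot: a in, s2 out → z = 445/2
No improving column remains; optimal.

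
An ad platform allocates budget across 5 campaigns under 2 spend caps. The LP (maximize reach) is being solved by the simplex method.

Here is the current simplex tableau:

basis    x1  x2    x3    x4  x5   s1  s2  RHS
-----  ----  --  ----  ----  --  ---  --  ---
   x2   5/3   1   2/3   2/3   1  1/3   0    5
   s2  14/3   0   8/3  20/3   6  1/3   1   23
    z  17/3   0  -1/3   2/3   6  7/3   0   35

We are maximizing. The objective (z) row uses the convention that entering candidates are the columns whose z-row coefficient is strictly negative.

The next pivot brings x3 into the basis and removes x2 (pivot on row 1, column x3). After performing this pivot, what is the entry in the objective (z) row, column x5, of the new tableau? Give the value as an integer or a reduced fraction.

13/2

Pivot element is row 1, column x3: 2/3.
Normalize row 1: new (row 1, x5) = 1/(2/3) = 3/2.
z-row ← z-row − (-1/3)·(new row 1): 6 − (-1/3)·(3/2) = 13/2.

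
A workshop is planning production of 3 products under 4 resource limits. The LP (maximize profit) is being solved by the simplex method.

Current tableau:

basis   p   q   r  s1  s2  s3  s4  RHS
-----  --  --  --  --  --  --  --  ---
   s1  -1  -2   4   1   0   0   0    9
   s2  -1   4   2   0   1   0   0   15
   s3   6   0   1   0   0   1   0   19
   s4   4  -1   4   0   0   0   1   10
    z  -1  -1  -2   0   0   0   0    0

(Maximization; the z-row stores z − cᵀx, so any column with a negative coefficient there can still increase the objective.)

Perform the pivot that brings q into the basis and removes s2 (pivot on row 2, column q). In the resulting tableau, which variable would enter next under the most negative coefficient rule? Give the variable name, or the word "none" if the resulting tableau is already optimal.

Pivot element 4. New z-row = old z-row − (-1)·(row 2/4).
Updated z-row coefficients: p: -5/4, q: 0, r: -3/2, s1: 0, s2: 1/4, s3: 0, s4: 0.
The most negative is -3/2 in column r, so r would enter next.

r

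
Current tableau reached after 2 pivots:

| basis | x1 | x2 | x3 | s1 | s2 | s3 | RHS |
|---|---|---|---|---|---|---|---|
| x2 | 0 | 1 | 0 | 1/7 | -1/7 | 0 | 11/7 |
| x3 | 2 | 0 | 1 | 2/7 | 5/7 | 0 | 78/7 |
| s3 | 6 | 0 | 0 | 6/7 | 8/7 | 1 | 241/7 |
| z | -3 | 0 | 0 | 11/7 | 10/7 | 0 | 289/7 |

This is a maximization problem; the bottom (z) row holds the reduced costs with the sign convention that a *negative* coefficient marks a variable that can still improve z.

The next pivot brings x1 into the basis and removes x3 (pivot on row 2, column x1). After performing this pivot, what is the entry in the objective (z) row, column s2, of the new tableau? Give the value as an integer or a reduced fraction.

5/2

Pivot element is row 2, column x1: 2.
Normalize row 2: new (row 2, s2) = (5/7)/2 = 5/14.
z-row ← z-row − (-3)·(new row 2): 10/7 − (-3)·(5/14) = 5/2.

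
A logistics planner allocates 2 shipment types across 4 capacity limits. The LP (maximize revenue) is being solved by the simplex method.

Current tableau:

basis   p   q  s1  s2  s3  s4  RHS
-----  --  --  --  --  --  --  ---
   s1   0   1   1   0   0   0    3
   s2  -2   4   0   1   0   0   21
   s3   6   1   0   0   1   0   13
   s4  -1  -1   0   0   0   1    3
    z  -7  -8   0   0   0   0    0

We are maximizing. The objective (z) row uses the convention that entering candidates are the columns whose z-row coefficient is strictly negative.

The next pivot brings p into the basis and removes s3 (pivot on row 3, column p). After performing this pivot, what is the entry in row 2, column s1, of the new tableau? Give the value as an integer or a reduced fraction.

0

Pivot element is row 3, column p: 6.
Normalize row 3: new (row 3, s1) = 0/6 = 0.
row 2 ← row 2 − (-2)·(new row 3): 0 − (-2)·0 = 0.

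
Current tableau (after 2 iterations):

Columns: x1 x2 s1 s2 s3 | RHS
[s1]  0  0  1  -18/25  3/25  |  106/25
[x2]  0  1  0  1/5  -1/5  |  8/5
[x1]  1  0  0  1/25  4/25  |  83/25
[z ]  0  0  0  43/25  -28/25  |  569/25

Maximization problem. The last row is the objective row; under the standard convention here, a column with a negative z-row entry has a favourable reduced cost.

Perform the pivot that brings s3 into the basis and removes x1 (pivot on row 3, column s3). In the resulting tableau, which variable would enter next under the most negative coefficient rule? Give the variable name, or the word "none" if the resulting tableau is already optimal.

Pivot element 4/25. New z-row = old z-row − (-28/25)·(row 3/(4/25)).
Updated z-row coefficients: x1: 7, x2: 0, s1: 0, s2: 2, s3: 0.
No coefficient is strictly negative; the tableau after this pivot is optimal.

none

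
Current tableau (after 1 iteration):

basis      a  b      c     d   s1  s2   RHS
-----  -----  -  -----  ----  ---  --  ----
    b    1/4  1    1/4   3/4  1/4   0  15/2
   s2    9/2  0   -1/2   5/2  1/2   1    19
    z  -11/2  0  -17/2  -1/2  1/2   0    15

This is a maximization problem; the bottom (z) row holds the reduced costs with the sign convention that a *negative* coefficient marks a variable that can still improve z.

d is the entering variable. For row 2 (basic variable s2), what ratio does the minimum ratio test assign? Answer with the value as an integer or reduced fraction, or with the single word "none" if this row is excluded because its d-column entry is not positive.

38/5

Ratio = RHS / (d entry) = 19 / (5/2) = 38/5.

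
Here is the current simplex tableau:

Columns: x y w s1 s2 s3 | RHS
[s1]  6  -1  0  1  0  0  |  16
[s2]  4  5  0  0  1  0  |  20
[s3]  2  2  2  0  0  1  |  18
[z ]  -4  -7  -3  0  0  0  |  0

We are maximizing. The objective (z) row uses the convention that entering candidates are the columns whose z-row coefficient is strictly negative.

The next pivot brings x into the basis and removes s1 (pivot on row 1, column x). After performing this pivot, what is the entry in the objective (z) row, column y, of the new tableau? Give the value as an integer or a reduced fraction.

Pivot element is row 1, column x: 6.
Normalize row 1: new (row 1, y) = (-1)/6 = -1/6.
z-row ← z-row − (-4)·(new row 1): -7 − (-4)·(-1/6) = -23/3.

-23/3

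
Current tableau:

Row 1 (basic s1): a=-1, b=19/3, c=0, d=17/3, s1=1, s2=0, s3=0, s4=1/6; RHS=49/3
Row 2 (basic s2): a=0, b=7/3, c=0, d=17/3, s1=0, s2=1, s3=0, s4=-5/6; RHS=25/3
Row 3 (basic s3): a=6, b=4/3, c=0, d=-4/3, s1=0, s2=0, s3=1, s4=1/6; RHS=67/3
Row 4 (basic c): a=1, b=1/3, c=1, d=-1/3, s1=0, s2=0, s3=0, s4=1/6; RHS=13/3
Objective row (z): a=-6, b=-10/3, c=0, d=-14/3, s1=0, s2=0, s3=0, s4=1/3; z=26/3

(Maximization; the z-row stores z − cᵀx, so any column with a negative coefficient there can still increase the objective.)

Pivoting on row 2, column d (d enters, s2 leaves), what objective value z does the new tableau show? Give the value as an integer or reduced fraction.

264/17

Minimum ratio for d: (25/3)/(17/3) = 25/17.
z changes by −(z-row coeff of d)·ratio = −(-14/3)·(25/17) = 350/51.
New z = 26/3 + (350/51) = 264/17.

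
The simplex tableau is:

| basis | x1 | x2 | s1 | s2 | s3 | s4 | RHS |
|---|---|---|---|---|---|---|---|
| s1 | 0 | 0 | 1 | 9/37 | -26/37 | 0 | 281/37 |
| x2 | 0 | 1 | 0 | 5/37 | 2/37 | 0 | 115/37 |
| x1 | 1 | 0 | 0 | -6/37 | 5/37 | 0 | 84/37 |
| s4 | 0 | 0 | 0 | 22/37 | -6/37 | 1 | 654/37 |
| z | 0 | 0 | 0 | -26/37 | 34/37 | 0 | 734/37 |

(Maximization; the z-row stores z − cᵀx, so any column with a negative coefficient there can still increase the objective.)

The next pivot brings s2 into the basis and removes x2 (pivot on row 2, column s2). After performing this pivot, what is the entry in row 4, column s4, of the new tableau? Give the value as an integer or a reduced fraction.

Pivot element is row 2, column s2: 5/37.
Normalize row 2: new (row 2, s4) = 0/(5/37) = 0.
row 4 ← row 4 − (22/37)·(new row 2): 1 − (22/37)·0 = 1.

1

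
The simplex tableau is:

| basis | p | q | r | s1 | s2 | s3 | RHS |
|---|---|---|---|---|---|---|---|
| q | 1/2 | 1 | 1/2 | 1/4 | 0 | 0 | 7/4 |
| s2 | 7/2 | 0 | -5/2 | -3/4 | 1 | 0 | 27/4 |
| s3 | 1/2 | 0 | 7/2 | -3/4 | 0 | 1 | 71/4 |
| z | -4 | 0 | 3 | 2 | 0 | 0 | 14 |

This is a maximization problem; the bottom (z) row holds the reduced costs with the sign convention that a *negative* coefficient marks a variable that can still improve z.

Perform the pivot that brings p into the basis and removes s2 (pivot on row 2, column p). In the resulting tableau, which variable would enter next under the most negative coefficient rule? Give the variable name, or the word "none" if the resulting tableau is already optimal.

Pivot element 7/2. New z-row = old z-row − (-4)·(row 2/(7/2)).
Updated z-row coefficients: p: 0, q: 0, r: 1/7, s1: 8/7, s2: 8/7, s3: 0.
No coefficient is strictly negative; the tableau after this pivot is optimal.

none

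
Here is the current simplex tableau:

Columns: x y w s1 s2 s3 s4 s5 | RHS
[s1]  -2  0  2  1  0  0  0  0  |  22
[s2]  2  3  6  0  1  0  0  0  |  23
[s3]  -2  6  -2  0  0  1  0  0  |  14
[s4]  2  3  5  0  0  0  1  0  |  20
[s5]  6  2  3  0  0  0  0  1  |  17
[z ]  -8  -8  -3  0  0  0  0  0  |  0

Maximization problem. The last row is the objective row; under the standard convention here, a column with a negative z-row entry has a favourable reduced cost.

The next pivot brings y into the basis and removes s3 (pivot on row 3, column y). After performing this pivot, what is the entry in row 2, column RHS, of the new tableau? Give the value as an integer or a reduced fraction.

Pivot element is row 3, column y: 6.
Normalize row 3: new (row 3, RHS) = 14/6 = 7/3.
row 2 ← row 2 − 3·(new row 3): 23 − 3·(7/3) = 16.

16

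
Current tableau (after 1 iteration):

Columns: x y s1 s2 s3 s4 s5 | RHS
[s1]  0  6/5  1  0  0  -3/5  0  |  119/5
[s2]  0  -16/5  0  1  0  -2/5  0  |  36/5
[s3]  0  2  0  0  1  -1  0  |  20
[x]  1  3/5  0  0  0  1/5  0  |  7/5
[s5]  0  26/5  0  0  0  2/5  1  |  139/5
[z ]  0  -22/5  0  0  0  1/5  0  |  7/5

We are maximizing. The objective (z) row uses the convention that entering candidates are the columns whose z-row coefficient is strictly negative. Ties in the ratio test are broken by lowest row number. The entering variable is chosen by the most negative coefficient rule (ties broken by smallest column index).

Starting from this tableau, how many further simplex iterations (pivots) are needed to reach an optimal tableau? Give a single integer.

1

pivot: y in, x out → z = 35/3
No improving column remains; optimal.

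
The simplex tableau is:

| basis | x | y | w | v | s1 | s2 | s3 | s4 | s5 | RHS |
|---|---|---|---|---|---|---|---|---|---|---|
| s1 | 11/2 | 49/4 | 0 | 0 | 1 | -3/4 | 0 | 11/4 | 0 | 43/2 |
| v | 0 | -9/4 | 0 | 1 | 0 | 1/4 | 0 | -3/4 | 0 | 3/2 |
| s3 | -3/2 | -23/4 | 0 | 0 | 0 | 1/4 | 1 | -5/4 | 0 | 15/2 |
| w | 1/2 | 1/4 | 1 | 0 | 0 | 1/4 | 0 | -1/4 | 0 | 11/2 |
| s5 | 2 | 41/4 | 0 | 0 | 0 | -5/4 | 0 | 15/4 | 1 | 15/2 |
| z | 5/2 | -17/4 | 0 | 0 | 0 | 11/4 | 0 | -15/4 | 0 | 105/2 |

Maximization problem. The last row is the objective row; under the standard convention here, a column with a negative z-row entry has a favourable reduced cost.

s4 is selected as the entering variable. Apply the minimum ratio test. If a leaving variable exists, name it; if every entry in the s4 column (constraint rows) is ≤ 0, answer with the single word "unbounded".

s5

Ratios: row 1 (s1): (43/2)/(11/4) = 86/11; row 2 (v): entry -3/4 ≤ 0, skip; row 3 (s3): entry -5/4 ≤ 0, skip; row 4 (w): entry -1/4 ≤ 0, skip; row 5 (s5): (15/2)/(15/4) = 2.
Minimum ratio is in the s5 row, so s5 leaves.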